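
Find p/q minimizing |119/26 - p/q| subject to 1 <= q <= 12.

Expand x = 119/26 as a continued fraction with the Euclidean algorithm:
  119 = 4*26 + 15, so a_0 = 4.
  26 = 1*15 + 11, so a_1 = 1.
  15 = 1*11 + 4, so a_2 = 1.
  11 = 2*4 + 3, so a_3 = 2.
  4 = 1*3 + 1, so a_4 = 1.
  3 = 3*1 + 0, so a_5 = 3.
so x = [4; 1, 1, 2, 1, 3].
Convergents (p_i = a_i*p_{i-1} + p_{i-2}, q_i = a_i*q_{i-1} + q_{i-2} with p_{-2}=0, p_{-1}=1, q_{-2}=1, q_{-1}=0), until the denominator exceeds 12:
  i=0: a_0=4, p_0 = 4*1 + 0 = 4, q_0 = 4*0 + 1 = 1.
  i=1: a_1=1, p_1 = 1*4 + 1 = 5, q_1 = 1*1 + 0 = 1.
  i=2: a_2=1, p_2 = 1*5 + 4 = 9, q_2 = 1*1 + 1 = 2.
  i=3: a_3=2, p_3 = 2*9 + 5 = 23, q_3 = 2*2 + 1 = 5.
  i=4: a_4=1, p_4 = 1*23 + 9 = 32, q_4 = 1*5 + 2 = 7.
  i=5: a_5=3, p_5 = 3*32 + 23 = 119, q_5 = 3*7 + 5 = 26.
q_5 = 26 > 12, so the last convergent with denominator <= 12 is p_4/q_4 = 32/7.
The closest fraction with denominator <= 12 is either p_4/q_4 or the intermediate fraction (k*p_4 + p_3)/(k*q_4 + q_3) with the largest k >= 1 whose denominator stays <= 12; these approach x as k grows, and every other convergent or intermediate fraction in range is farther away.
Largest k: floor((12 - q_3)/q_4) = floor((12 - 5)/7) = 1.
That gives (1*32 + 23)/(1*7 + 5) = 55/12.
Compare the errors: |x - 32/7| = |119*7 - 32*26|/(26*7) = 1/182, and |x - 55/12| = |119*12 - 55*26|/(26*12) = 2/312.
Cross-multiplying, 1*312 = 312 < 364 = 2*182, so 1/182 is smaller: the convergent 32/7 is closer to x than 55/12.

32/7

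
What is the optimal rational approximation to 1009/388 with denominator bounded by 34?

13/5

Expand x = 1009/388 as a continued fraction with the Euclidean algorithm:
  1009 = 2*388 + 233, so a_0 = 2.
  388 = 1*233 + 155, so a_1 = 1.
  233 = 1*155 + 78, so a_2 = 1.
  155 = 1*78 + 77, so a_3 = 1.
  78 = 1*77 + 1, so a_4 = 1.
  77 = 77*1 + 0, so a_5 = 77.
so x = [2; 1, 1, 1, 1, 77].
Convergents (p_i = a_i*p_{i-1} + p_{i-2}, q_i = a_i*q_{i-1} + q_{i-2} with p_{-2}=0, p_{-1}=1, q_{-2}=1, q_{-1}=0), until the denominator exceeds 34:
  i=0: a_0=2, p_0 = 2*1 + 0 = 2, q_0 = 2*0 + 1 = 1.
  i=1: a_1=1, p_1 = 1*2 + 1 = 3, q_1 = 1*1 + 0 = 1.
  i=2: a_2=1, p_2 = 1*3 + 2 = 5, q_2 = 1*1 + 1 = 2.
  i=3: a_3=1, p_3 = 1*5 + 3 = 8, q_3 = 1*2 + 1 = 3.
  i=4: a_4=1, p_4 = 1*8 + 5 = 13, q_4 = 1*3 + 2 = 5.
  i=5: a_5=77, p_5 = 77*13 + 8 = 1009, q_5 = 77*5 + 3 = 388.
q_5 = 388 > 34, so the last convergent with denominator <= 34 is p_4/q_4 = 13/5.
The closest fraction with denominator <= 34 is either p_4/q_4 or the intermediate fraction (k*p_4 + p_3)/(k*q_4 + q_3) with the largest k >= 1 whose denominator stays <= 34; these approach x as k grows, and every other convergent or intermediate fraction in range is farther away.
Largest k: floor((34 - q_3)/q_4) = floor((34 - 3)/5) = 6.
That gives (6*13 + 8)/(6*5 + 3) = 86/33.
Compare the errors: |x - 13/5| = |1009*5 - 13*388|/(388*5) = 1/1940, and |x - 86/33| = |1009*33 - 86*388|/(388*33) = 71/12804.
Cross-multiplying, 1*12804 = 12804 < 137740 = 71*1940, so 1/1940 is smaller: the convergent 13/5 is closer to x than 86/33.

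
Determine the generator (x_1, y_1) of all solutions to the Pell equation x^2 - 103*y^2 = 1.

First expand sqrt(103) as a continued fraction. With x_i = (sqrt(103) + m_i)/d_i and (m_0, d_0) = (0, 1): a_0 = floor(sqrt(103)) = 10, since 10^2 = 100 <= 103 < 121 = 11^2.
Iterate m_{i+1} = d_i*a_i - m_i, d_{i+1} = (103 - m_{i+1}^2)/d_i, a_{i+1} = floor((a_0 + m_{i+1})/d_{i+1}):
  m_1 = 1*10 - 0 = 10, d_1 = (103 - 10^2)/1 = 3/1 = 3, a_1 = floor((10 + 10)/3) = 6.
  m_2 = 3*6 - 10 = 8, d_2 = (103 - 8^2)/3 = 39/3 = 13, a_2 = floor((10 + 8)/13) = 1.
  m_3 = 13*1 - 8 = 5, d_3 = (103 - 5^2)/13 = 78/13 = 6, a_3 = floor((10 + 5)/6) = 2.
  m_4 = 6*2 - 5 = 7, d_4 = (103 - 7^2)/6 = 54/6 = 9, a_4 = floor((10 + 7)/9) = 1.
  m_5 = 9*1 - 7 = 2, d_5 = (103 - 2^2)/9 = 99/9 = 11, a_5 = floor((10 + 2)/11) = 1.
  m_6 = 11*1 - 2 = 9, d_6 = (103 - 9^2)/11 = 22/11 = 2, a_6 = floor((10 + 9)/2) = 9.
  m_7 = 2*9 - 9 = 9, d_7 = (103 - 9^2)/2 = 22/2 = 11, a_7 = floor((10 + 9)/11) = 1.
  m_8 = 11*1 - 9 = 2, d_8 = (103 - 2^2)/11 = 99/11 = 9, a_8 = floor((10 + 2)/9) = 1.
  m_9 = 9*1 - 2 = 7, d_9 = (103 - 7^2)/9 = 54/9 = 6, a_9 = floor((10 + 7)/6) = 2.
  m_10 = 6*2 - 7 = 5, d_10 = (103 - 5^2)/6 = 78/6 = 13, a_10 = floor((10 + 5)/13) = 1.
  m_11 = 13*1 - 5 = 8, d_11 = (103 - 8^2)/13 = 39/13 = 3, a_11 = floor((10 + 8)/3) = 6.
  m_12 = 3*6 - 8 = 10, d_12 = (103 - 10^2)/3 = 3/3 = 1, a_12 = floor((10 + 10)/1) = 20.
  m_13 = 1*20 - 10 = 10, d_13 = (103 - 10^2)/1 = 3/1 = 3: (m_13, d_13) = (m_1, d_1) = (10, 3), so from here the quotients repeat a_1, ..., a_12; the period length is 12.
So sqrt(103) = [10; (6, 1, 2, 1, 1, 9, 1, 1, 2, 1, 6, 20)] with period length k = 12.
k is even, so the fundamental solution of x^2 - 103y^2 = 1 is (p_{k-1}, q_{k-1}) = (p_11, q_11); compute convergents through index 11.
Convergents (p_i = a_i*p_{i-1} + p_{i-2}, q_i = a_i*q_{i-1} + q_{i-2} with p_{-2}=0, p_{-1}=1, q_{-2}=1, q_{-1}=0):
  i=0: a_0=10, p_0 = 10*1 + 0 = 10, q_0 = 10*0 + 1 = 1.
  i=1: a_1=6, p_1 = 6*10 + 1 = 61, q_1 = 6*1 + 0 = 6.
  i=2: a_2=1, p_2 = 1*61 + 10 = 71, q_2 = 1*6 + 1 = 7.
  i=3: a_3=2, p_3 = 2*71 + 61 = 203, q_3 = 2*7 + 6 = 20.
  i=4: a_4=1, p_4 = 1*203 + 71 = 274, q_4 = 1*20 + 7 = 27.
  i=5: a_5=1, p_5 = 1*274 + 203 = 477, q_5 = 1*27 + 20 = 47.
  i=6: a_6=9, p_6 = 9*477 + 274 = 4567, q_6 = 9*47 + 27 = 450.
  i=7: a_7=1, p_7 = 1*4567 + 477 = 5044, q_7 = 1*450 + 47 = 497.
  i=8: a_8=1, p_8 = 1*5044 + 4567 = 9611, q_8 = 1*497 + 450 = 947.
  i=9: a_9=2, p_9 = 2*9611 + 5044 = 24266, q_9 = 2*947 + 497 = 2391.
  i=10: a_10=1, p_10 = 1*24266 + 9611 = 33877, q_10 = 1*2391 + 947 = 3338.
  i=11: a_11=6, p_11 = 6*33877 + 24266 = 227528, q_11 = 6*3338 + 2391 = 22419.
Check: 227528^2 - 103*22419^2 = 51768990784 - 51768990783 = 1, so (x, y) = (227528, 22419) solves the equation, and by the theorem it is the least positive solution.

(x, y) = (227528, 22419)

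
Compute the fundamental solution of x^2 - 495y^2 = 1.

First expand sqrt(495) as a continued fraction. With x_i = (sqrt(495) + m_i)/d_i and (m_0, d_0) = (0, 1): a_0 = floor(sqrt(495)) = 22, since 22^2 = 484 <= 495 < 529 = 23^2.
Iterate m_{i+1} = d_i*a_i - m_i, d_{i+1} = (495 - m_{i+1}^2)/d_i, a_{i+1} = floor((a_0 + m_{i+1})/d_{i+1}):
  m_1 = 1*22 - 0 = 22, d_1 = (495 - 22^2)/1 = 11/1 = 11, a_1 = floor((22 + 22)/11) = 4.
  m_2 = 11*4 - 22 = 22, d_2 = (495 - 22^2)/11 = 11/11 = 1, a_2 = floor((22 + 22)/1) = 44.
  m_3 = 1*44 - 22 = 22, d_3 = (495 - 22^2)/1 = 11/1 = 11: (m_3, d_3) = (m_1, d_1) = (22, 11), so from here the quotients repeat a_1, a_2; the period length is 2.
So sqrt(495) = [22; (4, 44)] with period length k = 2.
k is even, so the fundamental solution of x^2 - 495y^2 = 1 is (p_{k-1}, q_{k-1}) = (p_1, q_1); compute convergents through index 1.
Convergents (p_i = a_i*p_{i-1} + p_{i-2}, q_i = a_i*q_{i-1} + q_{i-2} with p_{-2}=0, p_{-1}=1, q_{-2}=1, q_{-1}=0):
  i=0: a_0=22, p_0 = 22*1 + 0 = 22, q_0 = 22*0 + 1 = 1.
  i=1: a_1=4, p_1 = 4*22 + 1 = 89, q_1 = 4*1 + 0 = 4.
Check: 89^2 - 495*4^2 = 7921 - 7920 = 1, so (x, y) = (89, 4) solves the equation, and by the theorem it is the least positive solution.

(x, y) = (89, 4)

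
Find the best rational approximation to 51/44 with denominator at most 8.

7/6

Expand x = 51/44 as a continued fraction with the Euclidean algorithm:
  51 = 1*44 + 7, so a_0 = 1.
  44 = 6*7 + 2, so a_1 = 6.
  7 = 3*2 + 1, so a_2 = 3.
  2 = 2*1 + 0, so a_3 = 2.
so x = [1; 6, 3, 2].
Convergents (p_i = a_i*p_{i-1} + p_{i-2}, q_i = a_i*q_{i-1} + q_{i-2} with p_{-2}=0, p_{-1}=1, q_{-2}=1, q_{-1}=0), until the denominator exceeds 8:
  i=0: a_0=1, p_0 = 1*1 + 0 = 1, q_0 = 1*0 + 1 = 1.
  i=1: a_1=6, p_1 = 6*1 + 1 = 7, q_1 = 6*1 + 0 = 6.
  i=2: a_2=3, p_2 = 3*7 + 1 = 22, q_2 = 3*6 + 1 = 19.
q_2 = 19 > 8, so the last convergent with denominator <= 8 is p_1/q_1 = 7/6.
The closest fraction with denominator <= 8 is either p_1/q_1 or the intermediate fraction (k*p_1 + p_0)/(k*q_1 + q_0) with the largest k >= 1 whose denominator stays <= 8; these approach x as k grows, and every other convergent or intermediate fraction in range is farther away.
Largest k: floor((8 - q_0)/q_1) = floor((8 - 1)/6) = 1.
That gives (1*7 + 1)/(1*6 + 1) = 8/7.
Compare the errors: |x - 7/6| = |51*6 - 7*44|/(44*6) = 2/264, and |x - 8/7| = |51*7 - 8*44|/(44*7) = 5/308.
Cross-multiplying, 2*308 = 616 < 1320 = 5*264, so 2/264 is smaller: the convergent 7/6 is closer to x than 8/7.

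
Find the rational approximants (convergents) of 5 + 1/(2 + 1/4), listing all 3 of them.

5/1, 11/2, 49/9

Using the convergent recurrence p_i = a_i*p_{i-1} + p_{i-2}, q_i = a_i*q_{i-1} + q_{i-2} with p_{-2}=0, p_{-1}=1, q_{-2}=1, q_{-1}=0:
  i=0: a_0=5, p_0 = 5*1 + 0 = 5, q_0 = 5*0 + 1 = 1.
  i=1: a_1=2, p_1 = 2*5 + 1 = 11, q_1 = 2*1 + 0 = 2.
  i=2: a_2=4, p_2 = 4*11 + 5 = 49, q_2 = 4*2 + 1 = 9.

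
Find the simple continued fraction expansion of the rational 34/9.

Run the Euclidean algorithm on 34 and 9; the successive quotients are the partial quotients a_0, a_1, ... (each step inverts the fractional part left over by the previous one):
  34 = 3*9 + 7, so a_0 = 3.
  9 = 1*7 + 2, so a_1 = 1.
  7 = 3*2 + 1, so a_2 = 3.
  2 = 2*1 + 0, so a_3 = 2.
The remainder reaches 0 after 4 divisions, so the expansion has 4 partial quotients, read off in order.

[3; 1, 3, 2]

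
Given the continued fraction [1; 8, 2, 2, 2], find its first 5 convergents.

1/1, 9/8, 19/17, 47/42, 113/101

Using the convergent recurrence p_i = a_i*p_{i-1} + p_{i-2}, q_i = a_i*q_{i-1} + q_{i-2} with p_{-2}=0, p_{-1}=1, q_{-2}=1, q_{-1}=0:
  i=0: a_0=1, p_0 = 1*1 + 0 = 1, q_0 = 1*0 + 1 = 1.
  i=1: a_1=8, p_1 = 8*1 + 1 = 9, q_1 = 8*1 + 0 = 8.
  i=2: a_2=2, p_2 = 2*9 + 1 = 19, q_2 = 2*8 + 1 = 17.
  i=3: a_3=2, p_3 = 2*19 + 9 = 47, q_3 = 2*17 + 8 = 42.
  i=4: a_4=2, p_4 = 2*47 + 19 = 113, q_4 = 2*42 + 17 = 101.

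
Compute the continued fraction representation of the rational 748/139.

[5; 2, 1, 1, 1, 1, 1, 6]

Run the Euclidean algorithm on 748 and 139; the successive quotients are the partial quotients a_0, a_1, ... (each step inverts the fractional part left over by the previous one):
  748 = 5*139 + 53, so a_0 = 5.
  139 = 2*53 + 33, so a_1 = 2.
  53 = 1*33 + 20, so a_2 = 1.
  33 = 1*20 + 13, so a_3 = 1.
  20 = 1*13 + 7, so a_4 = 1.
  13 = 1*7 + 6, so a_5 = 1.
  7 = 1*6 + 1, so a_6 = 1.
  6 = 6*1 + 0, so a_7 = 6.
The remainder reaches 0 after 8 divisions, so the expansion has 8 partial quotients, read off in order.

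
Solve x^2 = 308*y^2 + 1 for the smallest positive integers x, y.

(x, y) = (351, 20)

First expand sqrt(308) as a continued fraction. With x_i = (sqrt(308) + m_i)/d_i and (m_0, d_0) = (0, 1): a_0 = floor(sqrt(308)) = 17, since 17^2 = 289 <= 308 < 324 = 18^2.
Iterate m_{i+1} = d_i*a_i - m_i, d_{i+1} = (308 - m_{i+1}^2)/d_i, a_{i+1} = floor((a_0 + m_{i+1})/d_{i+1}):
  m_1 = 1*17 - 0 = 17, d_1 = (308 - 17^2)/1 = 19/1 = 19, a_1 = floor((17 + 17)/19) = 1.
  m_2 = 19*1 - 17 = 2, d_2 = (308 - 2^2)/19 = 304/19 = 16, a_2 = floor((17 + 2)/16) = 1.
  m_3 = 16*1 - 2 = 14, d_3 = (308 - 14^2)/16 = 112/16 = 7, a_3 = floor((17 + 14)/7) = 4.
  m_4 = 7*4 - 14 = 14, d_4 = (308 - 14^2)/7 = 112/7 = 16, a_4 = floor((17 + 14)/16) = 1.
  m_5 = 16*1 - 14 = 2, d_5 = (308 - 2^2)/16 = 304/16 = 19, a_5 = floor((17 + 2)/19) = 1.
  m_6 = 19*1 - 2 = 17, d_6 = (308 - 17^2)/19 = 19/19 = 1, a_6 = floor((17 + 17)/1) = 34.
  m_7 = 1*34 - 17 = 17, d_7 = (308 - 17^2)/1 = 19/1 = 19: (m_7, d_7) = (m_1, d_1) = (17, 19), so from here the quotients repeat a_1, ..., a_6; the period length is 6.
So sqrt(308) = [17; (1, 1, 4, 1, 1, 34)] with period length k = 6.
k is even, so the fundamental solution of x^2 - 308y^2 = 1 is (p_{k-1}, q_{k-1}) = (p_5, q_5); compute convergents through index 5.
Convergents (p_i = a_i*p_{i-1} + p_{i-2}, q_i = a_i*q_{i-1} + q_{i-2} with p_{-2}=0, p_{-1}=1, q_{-2}=1, q_{-1}=0):
  i=0: a_0=17, p_0 = 17*1 + 0 = 17, q_0 = 17*0 + 1 = 1.
  i=1: a_1=1, p_1 = 1*17 + 1 = 18, q_1 = 1*1 + 0 = 1.
  i=2: a_2=1, p_2 = 1*18 + 17 = 35, q_2 = 1*1 + 1 = 2.
  i=3: a_3=4, p_3 = 4*35 + 18 = 158, q_3 = 4*2 + 1 = 9.
  i=4: a_4=1, p_4 = 1*158 + 35 = 193, q_4 = 1*9 + 2 = 11.
  i=5: a_5=1, p_5 = 1*193 + 158 = 351, q_5 = 1*11 + 9 = 20.
Check: 351^2 - 308*20^2 = 123201 - 123200 = 1, so (x, y) = (351, 20) solves the equation, and by the theorem it is the least positive solution.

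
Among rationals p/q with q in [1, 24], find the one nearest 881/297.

Expand x = 881/297 as a continued fraction with the Euclidean algorithm:
  881 = 2*297 + 287, so a_0 = 2.
  297 = 1*287 + 10, so a_1 = 1.
  287 = 28*10 + 7, so a_2 = 28.
  10 = 1*7 + 3, so a_3 = 1.
  7 = 2*3 + 1, so a_4 = 2.
  3 = 3*1 + 0, so a_5 = 3.
so x = [2; 1, 28, 1, 2, 3].
Convergents (p_i = a_i*p_{i-1} + p_{i-2}, q_i = a_i*q_{i-1} + q_{i-2} with p_{-2}=0, p_{-1}=1, q_{-2}=1, q_{-1}=0), until the denominator exceeds 24:
  i=0: a_0=2, p_0 = 2*1 + 0 = 2, q_0 = 2*0 + 1 = 1.
  i=1: a_1=1, p_1 = 1*2 + 1 = 3, q_1 = 1*1 + 0 = 1.
  i=2: a_2=28, p_2 = 28*3 + 2 = 86, q_2 = 28*1 + 1 = 29.
q_2 = 29 > 24, so the last convergent with denominator <= 24 is p_1/q_1 = 3/1.
The closest fraction with denominator <= 24 is either p_1/q_1 or the intermediate fraction (k*p_1 + p_0)/(k*q_1 + q_0) with the largest k >= 1 whose denominator stays <= 24; these approach x as k grows, and every other convergent or intermediate fraction in range is farther away.
Largest k: floor((24 - q_0)/q_1) = floor((24 - 1)/1) = 23.
That gives (23*3 + 2)/(23*1 + 1) = 71/24.
Compare the errors: |x - 3/1| = |881*1 - 3*297|/(297*1) = 10/297, and |x - 71/24| = |881*24 - 71*297|/(297*24) = 57/7128.
Cross-multiplying, 57*297 = 16929 < 71280 = 10*7128, so 57/7128 is smaller: the intermediate fraction 71/24 is closer to x than 3/1.

71/24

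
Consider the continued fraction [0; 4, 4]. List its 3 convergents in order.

0/1, 1/4, 4/17

Using the convergent recurrence p_i = a_i*p_{i-1} + p_{i-2}, q_i = a_i*q_{i-1} + q_{i-2} with p_{-2}=0, p_{-1}=1, q_{-2}=1, q_{-1}=0:
  i=0: a_0=0, p_0 = 0*1 + 0 = 0, q_0 = 0*0 + 1 = 1.
  i=1: a_1=4, p_1 = 4*0 + 1 = 1, q_1 = 4*1 + 0 = 4.
  i=2: a_2=4, p_2 = 4*1 + 0 = 4, q_2 = 4*4 + 1 = 17.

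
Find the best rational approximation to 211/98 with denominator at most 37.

Expand x = 211/98 as a continued fraction with the Euclidean algorithm:
  211 = 2*98 + 15, so a_0 = 2.
  98 = 6*15 + 8, so a_1 = 6.
  15 = 1*8 + 7, so a_2 = 1.
  8 = 1*7 + 1, so a_3 = 1.
  7 = 7*1 + 0, so a_4 = 7.
so x = [2; 6, 1, 1, 7].
Convergents (p_i = a_i*p_{i-1} + p_{i-2}, q_i = a_i*q_{i-1} + q_{i-2} with p_{-2}=0, p_{-1}=1, q_{-2}=1, q_{-1}=0), until the denominator exceeds 37:
  i=0: a_0=2, p_0 = 2*1 + 0 = 2, q_0 = 2*0 + 1 = 1.
  i=1: a_1=6, p_1 = 6*2 + 1 = 13, q_1 = 6*1 + 0 = 6.
  i=2: a_2=1, p_2 = 1*13 + 2 = 15, q_2 = 1*6 + 1 = 7.
  i=3: a_3=1, p_3 = 1*15 + 13 = 28, q_3 = 1*7 + 6 = 13.
  i=4: a_4=7, p_4 = 7*28 + 15 = 211, q_4 = 7*13 + 7 = 98.
q_4 = 98 > 37, so the last convergent with denominator <= 37 is p_3/q_3 = 28/13.
The closest fraction with denominator <= 37 is either p_3/q_3 or the intermediate fraction (k*p_3 + p_2)/(k*q_3 + q_2) with the largest k >= 1 whose denominator stays <= 37; these approach x as k grows, and every other convergent or intermediate fraction in range is farther away.
Largest k: floor((37 - q_2)/q_3) = floor((37 - 7)/13) = 2.
That gives (2*28 + 15)/(2*13 + 7) = 71/33.
Compare the errors: |x - 28/13| = |211*13 - 28*98|/(98*13) = 1/1274, and |x - 71/33| = |211*33 - 71*98|/(98*33) = 5/3234.
Cross-multiplying, 1*3234 = 3234 < 6370 = 5*1274, so 1/1274 is smaller: the convergent 28/13 is closer to x than 71/33.

28/13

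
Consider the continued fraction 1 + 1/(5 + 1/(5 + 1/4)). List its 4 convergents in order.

1/1, 6/5, 31/26, 130/109

Using the convergent recurrence p_i = a_i*p_{i-1} + p_{i-2}, q_i = a_i*q_{i-1} + q_{i-2} with p_{-2}=0, p_{-1}=1, q_{-2}=1, q_{-1}=0:
  i=0: a_0=1, p_0 = 1*1 + 0 = 1, q_0 = 1*0 + 1 = 1.
  i=1: a_1=5, p_1 = 5*1 + 1 = 6, q_1 = 5*1 + 0 = 5.
  i=2: a_2=5, p_2 = 5*6 + 1 = 31, q_2 = 5*5 + 1 = 26.
  i=3: a_3=4, p_3 = 4*31 + 6 = 130, q_3 = 4*26 + 5 = 109.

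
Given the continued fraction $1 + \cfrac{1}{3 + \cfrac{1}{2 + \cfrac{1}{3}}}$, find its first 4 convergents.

1/1, 4/3, 9/7, 31/24

Using the convergent recurrence p_i = a_i*p_{i-1} + p_{i-2}, q_i = a_i*q_{i-1} + q_{i-2} with p_{-2}=0, p_{-1}=1, q_{-2}=1, q_{-1}=0:
  i=0: a_0=1, p_0 = 1*1 + 0 = 1, q_0 = 1*0 + 1 = 1.
  i=1: a_1=3, p_1 = 3*1 + 1 = 4, q_1 = 3*1 + 0 = 3.
  i=2: a_2=2, p_2 = 2*4 + 1 = 9, q_2 = 2*3 + 1 = 7.
  i=3: a_3=3, p_3 = 3*9 + 4 = 31, q_3 = 3*7 + 3 = 24.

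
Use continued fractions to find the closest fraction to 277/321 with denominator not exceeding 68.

44/51

Expand x = 277/321 as a continued fraction with the Euclidean algorithm:
  277 = 0*321 + 277, so a_0 = 0.
  321 = 1*277 + 44, so a_1 = 1.
  277 = 6*44 + 13, so a_2 = 6.
  44 = 3*13 + 5, so a_3 = 3.
  13 = 2*5 + 3, so a_4 = 2.
  5 = 1*3 + 2, so a_5 = 1.
  3 = 1*2 + 1, so a_6 = 1.
  2 = 2*1 + 0, so a_7 = 2.
so x = [0; 1, 6, 3, 2, 1, 1, 2].
Convergents (p_i = a_i*p_{i-1} + p_{i-2}, q_i = a_i*q_{i-1} + q_{i-2} with p_{-2}=0, p_{-1}=1, q_{-2}=1, q_{-1}=0), until the denominator exceeds 68:
  i=0: a_0=0, p_0 = 0*1 + 0 = 0, q_0 = 0*0 + 1 = 1.
  i=1: a_1=1, p_1 = 1*0 + 1 = 1, q_1 = 1*1 + 0 = 1.
  i=2: a_2=6, p_2 = 6*1 + 0 = 6, q_2 = 6*1 + 1 = 7.
  i=3: a_3=3, p_3 = 3*6 + 1 = 19, q_3 = 3*7 + 1 = 22.
  i=4: a_4=2, p_4 = 2*19 + 6 = 44, q_4 = 2*22 + 7 = 51.
  i=5: a_5=1, p_5 = 1*44 + 19 = 63, q_5 = 1*51 + 22 = 73.
q_5 = 73 > 68, so the last convergent with denominator <= 68 is p_4/q_4 = 44/51.
The closest fraction with denominator <= 68 is either p_4/q_4 or the intermediate fraction (k*p_4 + p_3)/(k*q_4 + q_3) with the largest k >= 1 whose denominator stays <= 68; these approach x as k grows, and every other convergent or intermediate fraction in range is farther away.
Largest k: floor((68 - q_3)/q_4) = floor((68 - 22)/51) = 0.
Since k = 0, no intermediate fraction beyond p_4/q_4 has denominator <= 68, so the convergent 44/51 is the closest (its error is |277*51 - 44*321|/(321*51) = 3/16371).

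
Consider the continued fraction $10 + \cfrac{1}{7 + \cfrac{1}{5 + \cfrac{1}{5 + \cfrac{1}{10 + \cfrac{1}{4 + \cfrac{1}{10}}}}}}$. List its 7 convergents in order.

Using the convergent recurrence p_i = a_i*p_{i-1} + p_{i-2}, q_i = a_i*q_{i-1} + q_{i-2} with p_{-2}=0, p_{-1}=1, q_{-2}=1, q_{-1}=0:
  i=0: a_0=10, p_0 = 10*1 + 0 = 10, q_0 = 10*0 + 1 = 1.
  i=1: a_1=7, p_1 = 7*10 + 1 = 71, q_1 = 7*1 + 0 = 7.
  i=2: a_2=5, p_2 = 5*71 + 10 = 365, q_2 = 5*7 + 1 = 36.
  i=3: a_3=5, p_3 = 5*365 + 71 = 1896, q_3 = 5*36 + 7 = 187.
  i=4: a_4=10, p_4 = 10*1896 + 365 = 19325, q_4 = 10*187 + 36 = 1906.
  i=5: a_5=4, p_5 = 4*19325 + 1896 = 79196, q_5 = 4*1906 + 187 = 7811.
  i=6: a_6=10, p_6 = 10*79196 + 19325 = 811285, q_6 = 10*7811 + 1906 = 80016.

10/1, 71/7, 365/36, 1896/187, 19325/1906, 79196/7811, 811285/80016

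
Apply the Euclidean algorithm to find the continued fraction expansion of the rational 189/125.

[1; 1, 1, 20, 3]

Run the Euclidean algorithm on 189 and 125; the successive quotients are the partial quotients a_0, a_1, ... (each step inverts the fractional part left over by the previous one):
  189 = 1*125 + 64, so a_0 = 1.
  125 = 1*64 + 61, so a_1 = 1.
  64 = 1*61 + 3, so a_2 = 1.
  61 = 20*3 + 1, so a_3 = 20.
  3 = 3*1 + 0, so a_4 = 3.
The remainder reaches 0 after 5 divisions, so the expansion has 5 partial quotients, read off in order.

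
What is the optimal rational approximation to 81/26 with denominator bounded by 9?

Expand x = 81/26 as a continued fraction with the Euclidean algorithm:
  81 = 3*26 + 3, so a_0 = 3.
  26 = 8*3 + 2, so a_1 = 8.
  3 = 1*2 + 1, so a_2 = 1.
  2 = 2*1 + 0, so a_3 = 2.
so x = [3; 8, 1, 2].
Convergents (p_i = a_i*p_{i-1} + p_{i-2}, q_i = a_i*q_{i-1} + q_{i-2} with p_{-2}=0, p_{-1}=1, q_{-2}=1, q_{-1}=0), until the denominator exceeds 9:
  i=0: a_0=3, p_0 = 3*1 + 0 = 3, q_0 = 3*0 + 1 = 1.
  i=1: a_1=8, p_1 = 8*3 + 1 = 25, q_1 = 8*1 + 0 = 8.
  i=2: a_2=1, p_2 = 1*25 + 3 = 28, q_2 = 1*8 + 1 = 9.
  i=3: a_3=2, p_3 = 2*28 + 25 = 81, q_3 = 2*9 + 8 = 26.
q_3 = 26 > 9, so the last convergent with denominator <= 9 is p_2/q_2 = 28/9.
The closest fraction with denominator <= 9 is either p_2/q_2 or the intermediate fraction (k*p_2 + p_1)/(k*q_2 + q_1) with the largest k >= 1 whose denominator stays <= 9; these approach x as k grows, and every other convergent or intermediate fraction in range is farther away.
Largest k: floor((9 - q_1)/q_2) = floor((9 - 8)/9) = 0.
Since k = 0, no intermediate fraction beyond p_2/q_2 has denominator <= 9, so the convergent 28/9 is the closest (its error is |81*9 - 28*26|/(26*9) = 1/234).

28/9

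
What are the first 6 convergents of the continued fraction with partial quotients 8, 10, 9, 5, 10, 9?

Using the convergent recurrence p_i = a_i*p_{i-1} + p_{i-2}, q_i = a_i*q_{i-1} + q_{i-2} with p_{-2}=0, p_{-1}=1, q_{-2}=1, q_{-1}=0:
  i=0: a_0=8, p_0 = 8*1 + 0 = 8, q_0 = 8*0 + 1 = 1.
  i=1: a_1=10, p_1 = 10*8 + 1 = 81, q_1 = 10*1 + 0 = 10.
  i=2: a_2=9, p_2 = 9*81 + 8 = 737, q_2 = 9*10 + 1 = 91.
  i=3: a_3=5, p_3 = 5*737 + 81 = 3766, q_3 = 5*91 + 10 = 465.
  i=4: a_4=10, p_4 = 10*3766 + 737 = 38397, q_4 = 10*465 + 91 = 4741.
  i=5: a_5=9, p_5 = 9*38397 + 3766 = 349339, q_5 = 9*4741 + 465 = 43134.

8/1, 81/10, 737/91, 3766/465, 38397/4741, 349339/43134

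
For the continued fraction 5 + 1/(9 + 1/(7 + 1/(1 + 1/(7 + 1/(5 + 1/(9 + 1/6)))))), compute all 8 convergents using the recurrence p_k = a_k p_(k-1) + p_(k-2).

Using the convergent recurrence p_i = a_i*p_{i-1} + p_{i-2}, q_i = a_i*q_{i-1} + q_{i-2} with p_{-2}=0, p_{-1}=1, q_{-2}=1, q_{-1}=0:
  i=0: a_0=5, p_0 = 5*1 + 0 = 5, q_0 = 5*0 + 1 = 1.
  i=1: a_1=9, p_1 = 9*5 + 1 = 46, q_1 = 9*1 + 0 = 9.
  i=2: a_2=7, p_2 = 7*46 + 5 = 327, q_2 = 7*9 + 1 = 64.
  i=3: a_3=1, p_3 = 1*327 + 46 = 373, q_3 = 1*64 + 9 = 73.
  i=4: a_4=7, p_4 = 7*373 + 327 = 2938, q_4 = 7*73 + 64 = 575.
  i=5: a_5=5, p_5 = 5*2938 + 373 = 15063, q_5 = 5*575 + 73 = 2948.
  i=6: a_6=9, p_6 = 9*15063 + 2938 = 138505, q_6 = 9*2948 + 575 = 27107.
  i=7: a_7=6, p_7 = 6*138505 + 15063 = 846093, q_7 = 6*27107 + 2948 = 165590.

5/1, 46/9, 327/64, 373/73, 2938/575, 15063/2948, 138505/27107, 846093/165590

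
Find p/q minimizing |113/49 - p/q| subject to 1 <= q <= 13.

Expand x = 113/49 as a continued fraction with the Euclidean algorithm:
  113 = 2*49 + 15, so a_0 = 2.
  49 = 3*15 + 4, so a_1 = 3.
  15 = 3*4 + 3, so a_2 = 3.
  4 = 1*3 + 1, so a_3 = 1.
  3 = 3*1 + 0, so a_4 = 3.
so x = [2; 3, 3, 1, 3].
Convergents (p_i = a_i*p_{i-1} + p_{i-2}, q_i = a_i*q_{i-1} + q_{i-2} with p_{-2}=0, p_{-1}=1, q_{-2}=1, q_{-1}=0), until the denominator exceeds 13:
  i=0: a_0=2, p_0 = 2*1 + 0 = 2, q_0 = 2*0 + 1 = 1.
  i=1: a_1=3, p_1 = 3*2 + 1 = 7, q_1 = 3*1 + 0 = 3.
  i=2: a_2=3, p_2 = 3*7 + 2 = 23, q_2 = 3*3 + 1 = 10.
  i=3: a_3=1, p_3 = 1*23 + 7 = 30, q_3 = 1*10 + 3 = 13.
  i=4: a_4=3, p_4 = 3*30 + 23 = 113, q_4 = 3*13 + 10 = 49.
q_4 = 49 > 13, so the last convergent with denominator <= 13 is p_3/q_3 = 30/13.
The closest fraction with denominator <= 13 is either p_3/q_3 or the intermediate fraction (k*p_3 + p_2)/(k*q_3 + q_2) with the largest k >= 1 whose denominator stays <= 13; these approach x as k grows, and every other convergent or intermediate fraction in range is farther away.
Largest k: floor((13 - q_2)/q_3) = floor((13 - 10)/13) = 0.
Since k = 0, no intermediate fraction beyond p_3/q_3 has denominator <= 13, so the convergent 30/13 is the closest (its error is |113*13 - 30*49|/(49*13) = 1/637).

30/13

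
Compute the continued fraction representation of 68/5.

Run the Euclidean algorithm on 68 and 5; the successive quotients are the partial quotients a_0, a_1, ... (each step inverts the fractional part left over by the previous one):
  68 = 13*5 + 3, so a_0 = 13.
  5 = 1*3 + 2, so a_1 = 1.
  3 = 1*2 + 1, so a_2 = 1.
  2 = 2*1 + 0, so a_3 = 2.
The remainder reaches 0 after 4 divisions, so the expansion has 4 partial quotients, read off in order.

[13; 1, 1, 2]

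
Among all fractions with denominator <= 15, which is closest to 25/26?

14/15

Expand x = 25/26 as a continued fraction with the Euclidean algorithm:
  25 = 0*26 + 25, so a_0 = 0.
  26 = 1*25 + 1, so a_1 = 1.
  25 = 25*1 + 0, so a_2 = 25.
so x = [0; 1, 25].
Convergents (p_i = a_i*p_{i-1} + p_{i-2}, q_i = a_i*q_{i-1} + q_{i-2} with p_{-2}=0, p_{-1}=1, q_{-2}=1, q_{-1}=0), until the denominator exceeds 15:
  i=0: a_0=0, p_0 = 0*1 + 0 = 0, q_0 = 0*0 + 1 = 1.
  i=1: a_1=1, p_1 = 1*0 + 1 = 1, q_1 = 1*1 + 0 = 1.
  i=2: a_2=25, p_2 = 25*1 + 0 = 25, q_2 = 25*1 + 1 = 26.
q_2 = 26 > 15, so the last convergent with denominator <= 15 is p_1/q_1 = 1/1.
The closest fraction with denominator <= 15 is either p_1/q_1 or the intermediate fraction (k*p_1 + p_0)/(k*q_1 + q_0) with the largest k >= 1 whose denominator stays <= 15; these approach x as k grows, and every other convergent or intermediate fraction in range is farther away.
Largest k: floor((15 - q_0)/q_1) = floor((15 - 1)/1) = 14.
That gives (14*1 + 0)/(14*1 + 1) = 14/15.
Compare the errors: |x - 1/1| = |25*1 - 1*26|/(26*1) = 1/26, and |x - 14/15| = |25*15 - 14*26|/(26*15) = 11/390.
Cross-multiplying, 11*26 = 286 < 390 = 1*390, so 11/390 is smaller: the intermediate fraction 14/15 is closer to x than 1/1.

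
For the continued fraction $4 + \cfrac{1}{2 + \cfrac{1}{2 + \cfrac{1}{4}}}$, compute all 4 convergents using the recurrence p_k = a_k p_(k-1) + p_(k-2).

4/1, 9/2, 22/5, 97/22

Using the convergent recurrence p_i = a_i*p_{i-1} + p_{i-2}, q_i = a_i*q_{i-1} + q_{i-2} with p_{-2}=0, p_{-1}=1, q_{-2}=1, q_{-1}=0:
  i=0: a_0=4, p_0 = 4*1 + 0 = 4, q_0 = 4*0 + 1 = 1.
  i=1: a_1=2, p_1 = 2*4 + 1 = 9, q_1 = 2*1 + 0 = 2.
  i=2: a_2=2, p_2 = 2*9 + 4 = 22, q_2 = 2*2 + 1 = 5.
  i=3: a_3=4, p_3 = 4*22 + 9 = 97, q_3 = 4*5 + 2 = 22.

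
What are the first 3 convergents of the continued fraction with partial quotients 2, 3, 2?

Using the convergent recurrence p_i = a_i*p_{i-1} + p_{i-2}, q_i = a_i*q_{i-1} + q_{i-2} with p_{-2}=0, p_{-1}=1, q_{-2}=1, q_{-1}=0:
  i=0: a_0=2, p_0 = 2*1 + 0 = 2, q_0 = 2*0 + 1 = 1.
  i=1: a_1=3, p_1 = 3*2 + 1 = 7, q_1 = 3*1 + 0 = 3.
  i=2: a_2=2, p_2 = 2*7 + 2 = 16, q_2 = 2*3 + 1 = 7.

2/1, 7/3, 16/7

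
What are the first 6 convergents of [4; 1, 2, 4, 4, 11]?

Using the convergent recurrence p_i = a_i*p_{i-1} + p_{i-2}, q_i = a_i*q_{i-1} + q_{i-2} with p_{-2}=0, p_{-1}=1, q_{-2}=1, q_{-1}=0:
  i=0: a_0=4, p_0 = 4*1 + 0 = 4, q_0 = 4*0 + 1 = 1.
  i=1: a_1=1, p_1 = 1*4 + 1 = 5, q_1 = 1*1 + 0 = 1.
  i=2: a_2=2, p_2 = 2*5 + 4 = 14, q_2 = 2*1 + 1 = 3.
  i=3: a_3=4, p_3 = 4*14 + 5 = 61, q_3 = 4*3 + 1 = 13.
  i=4: a_4=4, p_4 = 4*61 + 14 = 258, q_4 = 4*13 + 3 = 55.
  i=5: a_5=11, p_5 = 11*258 + 61 = 2899, q_5 = 11*55 + 13 = 618.

4/1, 5/1, 14/3, 61/13, 258/55, 2899/618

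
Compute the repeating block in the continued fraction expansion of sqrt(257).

[16; (32)]

Write x_i = (sqrt(257) + m_i)/d_i with (m_0, d_0) = (0, 1). a_0 = floor(sqrt(257)) = 16, since 16^2 = 256 <= 257 < 289 = 17^2.
Iterate m_{i+1} = d_i*a_i - m_i, d_{i+1} = (257 - m_{i+1}^2)/d_i, a_{i+1} = floor((a_0 + m_{i+1})/d_{i+1}):
  m_1 = 1*16 - 0 = 16, d_1 = (257 - 16^2)/1 = 1/1 = 1, a_1 = floor((16 + 16)/1) = 32.
  m_2 = 1*32 - 16 = 16, d_2 = (257 - 16^2)/1 = 1/1 = 1: (m_2, d_2) = (m_1, d_1) = (16, 1), so from here the quotient a_1 repeats; the period length is 1.
Hence the expansion of sqrt(257) is a_0 = 16 followed by the repeating block 32 (period 1).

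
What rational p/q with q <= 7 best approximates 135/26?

Expand x = 135/26 as a continued fraction with the Euclidean algorithm:
  135 = 5*26 + 5, so a_0 = 5.
  26 = 5*5 + 1, so a_1 = 5.
  5 = 5*1 + 0, so a_2 = 5.
so x = [5; 5, 5].
Convergents (p_i = a_i*p_{i-1} + p_{i-2}, q_i = a_i*q_{i-1} + q_{i-2} with p_{-2}=0, p_{-1}=1, q_{-2}=1, q_{-1}=0), until the denominator exceeds 7:
  i=0: a_0=5, p_0 = 5*1 + 0 = 5, q_0 = 5*0 + 1 = 1.
  i=1: a_1=5, p_1 = 5*5 + 1 = 26, q_1 = 5*1 + 0 = 5.
  i=2: a_2=5, p_2 = 5*26 + 5 = 135, q_2 = 5*5 + 1 = 26.
q_2 = 26 > 7, so the last convergent with denominator <= 7 is p_1/q_1 = 26/5.
The closest fraction with denominator <= 7 is either p_1/q_1 or the intermediate fraction (k*p_1 + p_0)/(k*q_1 + q_0) with the largest k >= 1 whose denominator stays <= 7; these approach x as k grows, and every other convergent or intermediate fraction in range is farther away.
Largest k: floor((7 - q_0)/q_1) = floor((7 - 1)/5) = 1.
That gives (1*26 + 5)/(1*5 + 1) = 31/6.
Compare the errors: |x - 26/5| = |135*5 - 26*26|/(26*5) = 1/130, and |x - 31/6| = |135*6 - 31*26|/(26*6) = 4/156.
Cross-multiplying, 1*156 = 156 < 520 = 4*130, so 1/130 is smaller: the convergent 26/5 is closer to x than 31/6.

26/5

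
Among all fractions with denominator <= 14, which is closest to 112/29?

Expand x = 112/29 as a continued fraction with the Euclidean algorithm:
  112 = 3*29 + 25, so a_0 = 3.
  29 = 1*25 + 4, so a_1 = 1.
  25 = 6*4 + 1, so a_2 = 6.
  4 = 4*1 + 0, so a_3 = 4.
so x = [3; 1, 6, 4].
Convergents (p_i = a_i*p_{i-1} + p_{i-2}, q_i = a_i*q_{i-1} + q_{i-2} with p_{-2}=0, p_{-1}=1, q_{-2}=1, q_{-1}=0), until the denominator exceeds 14:
  i=0: a_0=3, p_0 = 3*1 + 0 = 3, q_0 = 3*0 + 1 = 1.
  i=1: a_1=1, p_1 = 1*3 + 1 = 4, q_1 = 1*1 + 0 = 1.
  i=2: a_2=6, p_2 = 6*4 + 3 = 27, q_2 = 6*1 + 1 = 7.
  i=3: a_3=4, p_3 = 4*27 + 4 = 112, q_3 = 4*7 + 1 = 29.
q_3 = 29 > 14, so the last convergent with denominator <= 14 is p_2/q_2 = 27/7.
The closest fraction with denominator <= 14 is either p_2/q_2 or the intermediate fraction (k*p_2 + p_1)/(k*q_2 + q_1) with the largest k >= 1 whose denominator stays <= 14; these approach x as k grows, and every other convergent or intermediate fraction in range is farther away.
Largest k: floor((14 - q_1)/q_2) = floor((14 - 1)/7) = 1.
That gives (1*27 + 4)/(1*7 + 1) = 31/8.
Compare the errors: |x - 27/7| = |112*7 - 27*29|/(29*7) = 1/203, and |x - 31/8| = |112*8 - 31*29|/(29*8) = 3/232.
Cross-multiplying, 1*232 = 232 < 609 = 3*203, so 1/203 is smaller: the convergent 27/7 is closer to x than 31/8.

27/7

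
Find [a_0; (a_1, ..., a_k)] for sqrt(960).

[30; (1, 60)]

Write x_i = (sqrt(960) + m_i)/d_i with (m_0, d_0) = (0, 1). a_0 = floor(sqrt(960)) = 30, since 30^2 = 900 <= 960 < 961 = 31^2.
Iterate m_{i+1} = d_i*a_i - m_i, d_{i+1} = (960 - m_{i+1}^2)/d_i, a_{i+1} = floor((a_0 + m_{i+1})/d_{i+1}):
  m_1 = 1*30 - 0 = 30, d_1 = (960 - 30^2)/1 = 60/1 = 60, a_1 = floor((30 + 30)/60) = 1.
  m_2 = 60*1 - 30 = 30, d_2 = (960 - 30^2)/60 = 60/60 = 1, a_2 = floor((30 + 30)/1) = 60.
  m_3 = 1*60 - 30 = 30, d_3 = (960 - 30^2)/1 = 60/1 = 60: (m_3, d_3) = (m_1, d_1) = (30, 60), so from here the quotients repeat a_1, a_2; the period length is 2.
Hence the expansion of sqrt(960) is a_0 = 30 followed by the repeating block 1, 60 (period 2).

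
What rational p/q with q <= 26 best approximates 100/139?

18/25

Expand x = 100/139 as a continued fraction with the Euclidean algorithm:
  100 = 0*139 + 100, so a_0 = 0.
  139 = 1*100 + 39, so a_1 = 1.
  100 = 2*39 + 22, so a_2 = 2.
  39 = 1*22 + 17, so a_3 = 1.
  22 = 1*17 + 5, so a_4 = 1.
  17 = 3*5 + 2, so a_5 = 3.
  5 = 2*2 + 1, so a_6 = 2.
  2 = 2*1 + 0, so a_7 = 2.
so x = [0; 1, 2, 1, 1, 3, 2, 2].
Convergents (p_i = a_i*p_{i-1} + p_{i-2}, q_i = a_i*q_{i-1} + q_{i-2} with p_{-2}=0, p_{-1}=1, q_{-2}=1, q_{-1}=0), until the denominator exceeds 26:
  i=0: a_0=0, p_0 = 0*1 + 0 = 0, q_0 = 0*0 + 1 = 1.
  i=1: a_1=1, p_1 = 1*0 + 1 = 1, q_1 = 1*1 + 0 = 1.
  i=2: a_2=2, p_2 = 2*1 + 0 = 2, q_2 = 2*1 + 1 = 3.
  i=3: a_3=1, p_3 = 1*2 + 1 = 3, q_3 = 1*3 + 1 = 4.
  i=4: a_4=1, p_4 = 1*3 + 2 = 5, q_4 = 1*4 + 3 = 7.
  i=5: a_5=3, p_5 = 3*5 + 3 = 18, q_5 = 3*7 + 4 = 25.
  i=6: a_6=2, p_6 = 2*18 + 5 = 41, q_6 = 2*25 + 7 = 57.
q_6 = 57 > 26, so the last convergent with denominator <= 26 is p_5/q_5 = 18/25.
The closest fraction with denominator <= 26 is either p_5/q_5 or the intermediate fraction (k*p_5 + p_4)/(k*q_5 + q_4) with the largest k >= 1 whose denominator stays <= 26; these approach x as k grows, and every other convergent or intermediate fraction in range is farther away.
Largest k: floor((26 - q_4)/q_5) = floor((26 - 7)/25) = 0.
Since k = 0, no intermediate fraction beyond p_5/q_5 has denominator <= 26, so the convergent 18/25 is the closest (its error is |100*25 - 18*139|/(139*25) = 2/3475).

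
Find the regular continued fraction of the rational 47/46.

[1; 46]

Run the Euclidean algorithm on 47 and 46; the successive quotients are the partial quotients a_0, a_1, ... (each step inverts the fractional part left over by the previous one):
  47 = 1*46 + 1, so a_0 = 1.
  46 = 46*1 + 0, so a_1 = 46.
The remainder reaches 0 after 2 divisions, so the expansion has 2 partial quotients, read off in order.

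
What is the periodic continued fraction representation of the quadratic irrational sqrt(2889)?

[53; (1, 2, 1, 106)]

Write x_i = (sqrt(2889) + m_i)/d_i with (m_0, d_0) = (0, 1). a_0 = floor(sqrt(2889)) = 53, since 53^2 = 2809 <= 2889 < 2916 = 54^2.
Iterate m_{i+1} = d_i*a_i - m_i, d_{i+1} = (2889 - m_{i+1}^2)/d_i, a_{i+1} = floor((a_0 + m_{i+1})/d_{i+1}):
  m_1 = 1*53 - 0 = 53, d_1 = (2889 - 53^2)/1 = 80/1 = 80, a_1 = floor((53 + 53)/80) = 1.
  m_2 = 80*1 - 53 = 27, d_2 = (2889 - 27^2)/80 = 2160/80 = 27, a_2 = floor((53 + 27)/27) = 2.
  m_3 = 27*2 - 27 = 27, d_3 = (2889 - 27^2)/27 = 2160/27 = 80, a_3 = floor((53 + 27)/80) = 1.
  m_4 = 80*1 - 27 = 53, d_4 = (2889 - 53^2)/80 = 80/80 = 1, a_4 = floor((53 + 53)/1) = 106.
  m_5 = 1*106 - 53 = 53, d_5 = (2889 - 53^2)/1 = 80/1 = 80: (m_5, d_5) = (m_1, d_1) = (53, 80), so from here the quotients repeat a_1, ..., a_4; the period length is 4.
Hence the expansion of sqrt(2889) is a_0 = 53 followed by the repeating block 1, 2, 1, 106 (period 4).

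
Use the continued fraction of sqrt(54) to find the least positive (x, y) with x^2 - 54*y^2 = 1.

First expand sqrt(54) as a continued fraction. With x_i = (sqrt(54) + m_i)/d_i and (m_0, d_0) = (0, 1): a_0 = floor(sqrt(54)) = 7, since 7^2 = 49 <= 54 < 64 = 8^2.
Iterate m_{i+1} = d_i*a_i - m_i, d_{i+1} = (54 - m_{i+1}^2)/d_i, a_{i+1} = floor((a_0 + m_{i+1})/d_{i+1}):
  m_1 = 1*7 - 0 = 7, d_1 = (54 - 7^2)/1 = 5/1 = 5, a_1 = floor((7 + 7)/5) = 2.
  m_2 = 5*2 - 7 = 3, d_2 = (54 - 3^2)/5 = 45/5 = 9, a_2 = floor((7 + 3)/9) = 1.
  m_3 = 9*1 - 3 = 6, d_3 = (54 - 6^2)/9 = 18/9 = 2, a_3 = floor((7 + 6)/2) = 6.
  m_4 = 2*6 - 6 = 6, d_4 = (54 - 6^2)/2 = 18/2 = 9, a_4 = floor((7 + 6)/9) = 1.
  m_5 = 9*1 - 6 = 3, d_5 = (54 - 3^2)/9 = 45/9 = 5, a_5 = floor((7 + 3)/5) = 2.
  m_6 = 5*2 - 3 = 7, d_6 = (54 - 7^2)/5 = 5/5 = 1, a_6 = floor((7 + 7)/1) = 14.
  m_7 = 1*14 - 7 = 7, d_7 = (54 - 7^2)/1 = 5/1 = 5: (m_7, d_7) = (m_1, d_1) = (7, 5), so from here the quotients repeat a_1, ..., a_6; the period length is 6.
So sqrt(54) = [7; (2, 1, 6, 1, 2, 14)] with period length k = 6.
k is even, so the fundamental solution of x^2 - 54y^2 = 1 is (p_{k-1}, q_{k-1}) = (p_5, q_5); compute convergents through index 5.
Convergents (p_i = a_i*p_{i-1} + p_{i-2}, q_i = a_i*q_{i-1} + q_{i-2} with p_{-2}=0, p_{-1}=1, q_{-2}=1, q_{-1}=0):
  i=0: a_0=7, p_0 = 7*1 + 0 = 7, q_0 = 7*0 + 1 = 1.
  i=1: a_1=2, p_1 = 2*7 + 1 = 15, q_1 = 2*1 + 0 = 2.
  i=2: a_2=1, p_2 = 1*15 + 7 = 22, q_2 = 1*2 + 1 = 3.
  i=3: a_3=6, p_3 = 6*22 + 15 = 147, q_3 = 6*3 + 2 = 20.
  i=4: a_4=1, p_4 = 1*147 + 22 = 169, q_4 = 1*20 + 3 = 23.
  i=5: a_5=2, p_5 = 2*169 + 147 = 485, q_5 = 2*23 + 20 = 66.
Check: 485^2 - 54*66^2 = 235225 - 235224 = 1, so (x, y) = (485, 66) solves the equation, and by the theorem it is the least positive solution.

(x, y) = (485, 66)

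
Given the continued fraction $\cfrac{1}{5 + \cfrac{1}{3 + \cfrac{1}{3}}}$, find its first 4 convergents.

0/1, 1/5, 3/16, 10/53

Using the convergent recurrence p_i = a_i*p_{i-1} + p_{i-2}, q_i = a_i*q_{i-1} + q_{i-2} with p_{-2}=0, p_{-1}=1, q_{-2}=1, q_{-1}=0:
  i=0: a_0=0, p_0 = 0*1 + 0 = 0, q_0 = 0*0 + 1 = 1.
  i=1: a_1=5, p_1 = 5*0 + 1 = 1, q_1 = 5*1 + 0 = 5.
  i=2: a_2=3, p_2 = 3*1 + 0 = 3, q_2 = 3*5 + 1 = 16.
  i=3: a_3=3, p_3 = 3*3 + 1 = 10, q_3 = 3*16 + 5 = 53.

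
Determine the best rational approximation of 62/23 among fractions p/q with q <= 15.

35/13

Expand x = 62/23 as a continued fraction with the Euclidean algorithm:
  62 = 2*23 + 16, so a_0 = 2.
  23 = 1*16 + 7, so a_1 = 1.
  16 = 2*7 + 2, so a_2 = 2.
  7 = 3*2 + 1, so a_3 = 3.
  2 = 2*1 + 0, so a_4 = 2.
so x = [2; 1, 2, 3, 2].
Convergents (p_i = a_i*p_{i-1} + p_{i-2}, q_i = a_i*q_{i-1} + q_{i-2} with p_{-2}=0, p_{-1}=1, q_{-2}=1, q_{-1}=0), until the denominator exceeds 15:
  i=0: a_0=2, p_0 = 2*1 + 0 = 2, q_0 = 2*0 + 1 = 1.
  i=1: a_1=1, p_1 = 1*2 + 1 = 3, q_1 = 1*1 + 0 = 1.
  i=2: a_2=2, p_2 = 2*3 + 2 = 8, q_2 = 2*1 + 1 = 3.
  i=3: a_3=3, p_3 = 3*8 + 3 = 27, q_3 = 3*3 + 1 = 10.
  i=4: a_4=2, p_4 = 2*27 + 8 = 62, q_4 = 2*10 + 3 = 23.
q_4 = 23 > 15, so the last convergent with denominator <= 15 is p_3/q_3 = 27/10.
The closest fraction with denominator <= 15 is either p_3/q_3 or the intermediate fraction (k*p_3 + p_2)/(k*q_3 + q_2) with the largest k >= 1 whose denominator stays <= 15; these approach x as k grows, and every other convergent or intermediate fraction in range is farther away.
Largest k: floor((15 - q_2)/q_3) = floor((15 - 3)/10) = 1.
That gives (1*27 + 8)/(1*10 + 3) = 35/13.
Compare the errors: |x - 27/10| = |62*10 - 27*23|/(23*10) = 1/230, and |x - 35/13| = |62*13 - 35*23|/(23*13) = 1/299.
Cross-multiplying, 1*230 = 230 < 299 = 1*299, so 1/299 is smaller: the intermediate fraction 35/13 is closer to x than 27/10.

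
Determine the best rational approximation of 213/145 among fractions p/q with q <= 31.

Expand x = 213/145 as a continued fraction with the Euclidean algorithm:
  213 = 1*145 + 68, so a_0 = 1.
  145 = 2*68 + 9, so a_1 = 2.
  68 = 7*9 + 5, so a_2 = 7.
  9 = 1*5 + 4, so a_3 = 1.
  5 = 1*4 + 1, so a_4 = 1.
  4 = 4*1 + 0, so a_5 = 4.
so x = [1; 2, 7, 1, 1, 4].
Convergents (p_i = a_i*p_{i-1} + p_{i-2}, q_i = a_i*q_{i-1} + q_{i-2} with p_{-2}=0, p_{-1}=1, q_{-2}=1, q_{-1}=0), until the denominator exceeds 31:
  i=0: a_0=1, p_0 = 1*1 + 0 = 1, q_0 = 1*0 + 1 = 1.
  i=1: a_1=2, p_1 = 2*1 + 1 = 3, q_1 = 2*1 + 0 = 2.
  i=2: a_2=7, p_2 = 7*3 + 1 = 22, q_2 = 7*2 + 1 = 15.
  i=3: a_3=1, p_3 = 1*22 + 3 = 25, q_3 = 1*15 + 2 = 17.
  i=4: a_4=1, p_4 = 1*25 + 22 = 47, q_4 = 1*17 + 15 = 32.
q_4 = 32 > 31, so the last convergent with denominator <= 31 is p_3/q_3 = 25/17.
The closest fraction with denominator <= 31 is either p_3/q_3 or the intermediate fraction (k*p_3 + p_2)/(k*q_3 + q_2) with the largest k >= 1 whose denominator stays <= 31; these approach x as k grows, and every other convergent or intermediate fraction in range is farther away.
Largest k: floor((31 - q_2)/q_3) = floor((31 - 15)/17) = 0.
Since k = 0, no intermediate fraction beyond p_3/q_3 has denominator <= 31, so the convergent 25/17 is the closest (its error is |213*17 - 25*145|/(145*17) = 4/2465).

25/17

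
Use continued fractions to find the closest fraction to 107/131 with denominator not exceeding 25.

9/11

Expand x = 107/131 as a continued fraction with the Euclidean algorithm:
  107 = 0*131 + 107, so a_0 = 0.
  131 = 1*107 + 24, so a_1 = 1.
  107 = 4*24 + 11, so a_2 = 4.
  24 = 2*11 + 2, so a_3 = 2.
  11 = 5*2 + 1, so a_4 = 5.
  2 = 2*1 + 0, so a_5 = 2.
so x = [0; 1, 4, 2, 5, 2].
Convergents (p_i = a_i*p_{i-1} + p_{i-2}, q_i = a_i*q_{i-1} + q_{i-2} with p_{-2}=0, p_{-1}=1, q_{-2}=1, q_{-1}=0), until the denominator exceeds 25:
  i=0: a_0=0, p_0 = 0*1 + 0 = 0, q_0 = 0*0 + 1 = 1.
  i=1: a_1=1, p_1 = 1*0 + 1 = 1, q_1 = 1*1 + 0 = 1.
  i=2: a_2=4, p_2 = 4*1 + 0 = 4, q_2 = 4*1 + 1 = 5.
  i=3: a_3=2, p_3 = 2*4 + 1 = 9, q_3 = 2*5 + 1 = 11.
  i=4: a_4=5, p_4 = 5*9 + 4 = 49, q_4 = 5*11 + 5 = 60.
q_4 = 60 > 25, so the last convergent with denominator <= 25 is p_3/q_3 = 9/11.
The closest fraction with denominator <= 25 is either p_3/q_3 or the intermediate fraction (k*p_3 + p_2)/(k*q_3 + q_2) with the largest k >= 1 whose denominator stays <= 25; these approach x as k grows, and every other convergent or intermediate fraction in range is farther away.
Largest k: floor((25 - q_2)/q_3) = floor((25 - 5)/11) = 1.
That gives (1*9 + 4)/(1*11 + 5) = 13/16.
Compare the errors: |x - 9/11| = |107*11 - 9*131|/(131*11) = 2/1441, and |x - 13/16| = |107*16 - 13*131|/(131*16) = 9/2096.
Cross-multiplying, 2*2096 = 4192 < 12969 = 9*1441, so 2/1441 is smaller: the convergent 9/11 is closer to x than 13/16.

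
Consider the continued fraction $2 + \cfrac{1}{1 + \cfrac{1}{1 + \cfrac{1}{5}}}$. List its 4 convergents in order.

2/1, 3/1, 5/2, 28/11

Using the convergent recurrence p_i = a_i*p_{i-1} + p_{i-2}, q_i = a_i*q_{i-1} + q_{i-2} with p_{-2}=0, p_{-1}=1, q_{-2}=1, q_{-1}=0:
  i=0: a_0=2, p_0 = 2*1 + 0 = 2, q_0 = 2*0 + 1 = 1.
  i=1: a_1=1, p_1 = 1*2 + 1 = 3, q_1 = 1*1 + 0 = 1.
  i=2: a_2=1, p_2 = 1*3 + 2 = 5, q_2 = 1*1 + 1 = 2.
  i=3: a_3=5, p_3 = 5*5 + 3 = 28, q_3 = 5*2 + 1 = 11.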